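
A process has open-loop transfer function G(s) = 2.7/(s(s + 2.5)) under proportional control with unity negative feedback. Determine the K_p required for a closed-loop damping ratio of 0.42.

K_p = 3.28

Closed-loop characteristic equation: s² + 2.5s + K_p·2.7 = 0.
So ω_n = √(2.7K_p) and 2ζω_n = 2.5, giving ζ = 2.5/(2√(2.7K_p)).
Setting ζ = 0.42: √(2.7K_p) = 2.5/(2·0.42) = 2.976, so K_p = 8.858/2.7 = 3.28.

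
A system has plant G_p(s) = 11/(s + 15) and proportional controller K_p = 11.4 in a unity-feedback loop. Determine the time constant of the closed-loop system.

Closed-loop transfer function: T(s) = K_p·G_p(s)/(1 + K_p·G_p(s)) = 125.4/(s + 15 + 125.4) = 125.4/(s + 140.4).
Time constant τ = 1/140.4 = 0.00712 s.

τ = 0.00712 s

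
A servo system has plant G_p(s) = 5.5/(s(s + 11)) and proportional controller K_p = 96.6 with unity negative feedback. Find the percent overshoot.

Closed-loop characteristic equation: s² + 11s + 531.3 = 0, so ω_n = 23.05 rad/s and ζ = 11/(2·23.05) = 0.2386.
%OS = 100·exp(−πζ/√(1−ζ²)) = 100·exp(−π·0.2386/√0.9431) = 46.2%.

46.2%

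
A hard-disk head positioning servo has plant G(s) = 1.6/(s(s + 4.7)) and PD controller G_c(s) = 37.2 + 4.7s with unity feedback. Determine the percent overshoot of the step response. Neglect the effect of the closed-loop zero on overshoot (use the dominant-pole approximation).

Forward path: (37.2 + 4.7s)·1.6/(s(s+4.7)). The closed-loop characteristic equation is s² + (4.7 + 1.6·4.7)s + 1.6·37.2 = 0.
That is s² + 12.22s + 59.52 = 0, so ω_n = 7.715 rad/s and ζ = 12.22/(2·7.715) = 0.792.
%OS = 100·exp(−πζ/√(1−ζ²)) = 1.7%.

1.7%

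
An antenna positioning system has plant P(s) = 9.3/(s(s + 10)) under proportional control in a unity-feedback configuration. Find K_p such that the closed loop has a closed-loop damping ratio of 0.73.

Closed-loop characteristic equation: s² + 10s + K_p·9.3 = 0.
So ω_n = √(9.3K_p) and 2ζω_n = 10, giving ζ = 10/(2√(9.3K_p)).
Setting ζ = 0.73: √(9.3K_p) = 10/(2·0.73) = 6.849, so K_p = 46.91/9.3 = 5.04.

K_p = 5.04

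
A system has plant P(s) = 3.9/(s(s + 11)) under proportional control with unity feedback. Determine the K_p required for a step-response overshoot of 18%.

K_p = 33.8

From %OS = 100·exp(−πζ/√(1−ζ²)) = 18%, ζ = −ln(0.18)/√(π²+ln²(0.18)) = 0.4791.
Characteristic equation s² + 11s + 3.9K_p = 0 gives ζ = 11/(2√(3.9K_p)).
Setting ζ = 0.4791: √(3.9K_p) = 11/(2·0.4791) = 11.48, so K_p = 131.8/3.9 = 33.8.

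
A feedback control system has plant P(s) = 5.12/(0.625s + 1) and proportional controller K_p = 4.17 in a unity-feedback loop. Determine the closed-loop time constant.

Closed loop: T(s) = K_p·P/(1+K_p·P) = 21.35/(0.625s + 1 + 21.35), with pole at s = −(1 + 21.35)/0.625 = −35.76.
Closed-loop time constant τ = 1/35.76 = 0.028 s.

τ = 0.028 s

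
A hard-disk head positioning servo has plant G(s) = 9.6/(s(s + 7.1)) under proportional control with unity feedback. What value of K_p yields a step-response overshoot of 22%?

K_p = 6.96

From %OS = 100·exp(−πζ/√(1−ζ²)) = 22%, ζ = −ln(0.22)/√(π²+ln²(0.22)) = 0.4342.
Characteristic equation s² + 7.1s + 9.6K_p = 0 gives ζ = 7.1/(2√(9.6K_p)).
Setting ζ = 0.4342: √(9.6K_p) = 7.1/(2·0.4342) = 8.177, so K_p = 66.86/9.6 = 6.96.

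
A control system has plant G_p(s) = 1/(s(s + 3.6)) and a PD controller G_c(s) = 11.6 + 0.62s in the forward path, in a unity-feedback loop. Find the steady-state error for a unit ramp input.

0.31

The loop has one pole at the origin (type 1). Velocity error constant K_v = lim_{s→0} s·G_c(s)G_p(s) = 11.6·1/3.6 = 3.222.
Steady-state error to a unit ramp: e_ss = 1/K_v = 0.31.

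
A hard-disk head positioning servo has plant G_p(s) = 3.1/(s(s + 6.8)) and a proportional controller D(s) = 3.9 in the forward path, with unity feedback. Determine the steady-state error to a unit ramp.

0.562

The loop has one pole at the origin (type 1). Velocity error constant K_v = lim_{s→0} s·D(s)G_p(s) = 3.9·3.1/6.8 = 1.778.
Steady-state error to a unit ramp: e_ss = 1/K_v = 0.562.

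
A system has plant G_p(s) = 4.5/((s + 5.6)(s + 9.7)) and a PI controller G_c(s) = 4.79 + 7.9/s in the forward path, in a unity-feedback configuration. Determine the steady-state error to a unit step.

0

The open loop G_c(s)G_p(s) has a pole at the origin (type 1), so the static position error constant is infinite and e_ss = 1/(1+∞) = 0.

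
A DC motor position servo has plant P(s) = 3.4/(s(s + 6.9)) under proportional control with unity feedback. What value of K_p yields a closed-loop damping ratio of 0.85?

Closed-loop characteristic equation: s² + 6.9s + K_p·3.4 = 0.
So ω_n = √(3.4K_p) and 2ζω_n = 6.9, giving ζ = 6.9/(2√(3.4K_p)).
Setting ζ = 0.85: √(3.4K_p) = 6.9/(2·0.85) = 4.059, so K_p = 16.47/3.4 = 4.85.

K_p = 4.85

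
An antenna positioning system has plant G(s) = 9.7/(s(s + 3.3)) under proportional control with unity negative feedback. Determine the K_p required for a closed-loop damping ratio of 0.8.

K_p = 0.439

Closed-loop characteristic equation: s² + 3.3s + K_p·9.7 = 0.
So ω_n = √(9.7K_p) and 2ζω_n = 3.3, giving ζ = 3.3/(2√(9.7K_p)).
Setting ζ = 0.8: √(9.7K_p) = 3.3/(2·0.8) = 2.062, so K_p = 4.254/9.7 = 0.439.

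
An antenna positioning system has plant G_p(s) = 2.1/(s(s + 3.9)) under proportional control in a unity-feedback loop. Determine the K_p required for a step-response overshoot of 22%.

K_p = 9.61

From %OS = 100·exp(−πζ/√(1−ζ²)) = 22%, ζ = −ln(0.22)/√(π²+ln²(0.22)) = 0.4342.
Characteristic equation s² + 3.9s + 2.1K_p = 0 gives ζ = 3.9/(2√(2.1K_p)).
Setting ζ = 0.4342: √(2.1K_p) = 3.9/(2·0.4342) = 4.491, so K_p = 20.17/2.1 = 9.61.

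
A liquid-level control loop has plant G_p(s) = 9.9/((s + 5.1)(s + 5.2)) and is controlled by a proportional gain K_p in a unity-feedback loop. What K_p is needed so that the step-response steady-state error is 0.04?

K_p = 64.3

Steady-state error for a unit step on this type-0 loop is 1/(1 + K_p·G_p(0)).
G_p(0) = 0.3733. Require 1/(1 + K_p·0.3733) = 0.04, so 1 + 0.3733·K_p = 25.
K_p = (25 − 1)/0.3733 = 64.3.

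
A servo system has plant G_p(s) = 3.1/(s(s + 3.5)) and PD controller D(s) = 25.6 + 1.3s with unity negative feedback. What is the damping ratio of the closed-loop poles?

ζ = 0.423

Forward path: (25.6 + 1.3s)·3.1/(s(s+3.5)). The closed-loop characteristic equation is s² + (3.5 + 3.1·1.3)s + 3.1·25.6 = 0.
That is s² + 7.53s + 79.36 = 0, so ω_n = 8.908 rad/s and ζ = 7.53/(2·8.908) = 0.4226.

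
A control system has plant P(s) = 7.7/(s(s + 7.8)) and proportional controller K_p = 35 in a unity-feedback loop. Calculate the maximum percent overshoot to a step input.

46.4%

Closed-loop characteristic equation: s² + 7.8s + 269.5 = 0, so ω_n = 16.42 rad/s and ζ = 7.8/(2·16.42) = 0.2376.
%OS = 100·exp(−πζ/√(1−ζ²)) = 100·exp(−π·0.2376/√0.9436) = 46.4%.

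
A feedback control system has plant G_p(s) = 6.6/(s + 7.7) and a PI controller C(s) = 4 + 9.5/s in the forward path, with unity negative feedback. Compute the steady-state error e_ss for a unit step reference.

The open loop C(s)G_p(s) has a pole at the origin (type 1), so the static position error constant is infinite and e_ss = 1/(1+∞) = 0.

0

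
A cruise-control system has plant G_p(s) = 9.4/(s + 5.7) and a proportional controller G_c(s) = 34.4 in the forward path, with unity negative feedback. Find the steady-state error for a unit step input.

0.0173

The loop is type 0. Static position error constant K_pos = G_c(0)·G_p(0) = 34.4·1.649 = 56.73.
Steady-state error to a unit step: e_ss = 1/(1+K_pos) = 1/57.73 = 0.0173.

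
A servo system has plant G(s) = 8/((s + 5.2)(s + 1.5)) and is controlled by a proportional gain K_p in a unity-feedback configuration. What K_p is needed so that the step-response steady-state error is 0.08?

Steady-state error for a unit step on this type-0 loop is 1/(1 + K_p·G(0)).
G(0) = 1.026. Require 1/(1 + K_p·1.026) = 0.08, so 1 + 1.026·K_p = 12.5.
K_p = (12.5 − 1)/1.026 = 11.2.

K_p = 11.2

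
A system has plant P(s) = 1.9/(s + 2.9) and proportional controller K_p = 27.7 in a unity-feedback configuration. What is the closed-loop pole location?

s = -55.53

Closed-loop transfer function: T(s) = K_p·P(s)/(1 + K_p·P(s)) = 52.63/(s + 2.9 + 52.63) = 52.63/(s + 55.53).
The closed-loop pole is at s = −55.53.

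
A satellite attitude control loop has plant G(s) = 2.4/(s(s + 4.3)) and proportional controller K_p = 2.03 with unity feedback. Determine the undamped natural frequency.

ω_n = 2.21 rad/s

The closed-loop denominator is s(s+4.3) + 2.03·2.4 = s² + 4.3s + 4.872.
So ω_n² = 4.872 ⇒ ω_n = 2.207 rad/s, and ζ = 4.3/(2ω_n) = 0.974.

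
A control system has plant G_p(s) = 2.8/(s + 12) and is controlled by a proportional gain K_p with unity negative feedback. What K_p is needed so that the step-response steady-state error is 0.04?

For a type-0 loop with proportional control, e_ss = 1/(1 + K_p·G_p(0)).
G_p(0) = 0.2333. Require 1/(1 + K_p·0.2333) = 0.04, so 1 + 0.2333·K_p = 25.
K_p = (25 − 1)/0.2333 = 103.

K_p = 103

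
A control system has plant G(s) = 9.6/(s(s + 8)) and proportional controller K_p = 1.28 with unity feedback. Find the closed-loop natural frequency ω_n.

1 + K_p·G(s) = 0 gives s² + 8s + 12.29 = 0.
Matching s² + 2ζω_n s + ω_n²: ω_n = √12.29 = 3.505 rad/s and 2ζω_n = 8, so ζ = 8/(2·3.505) = 1.14.

ω_n = 3.51 rad/s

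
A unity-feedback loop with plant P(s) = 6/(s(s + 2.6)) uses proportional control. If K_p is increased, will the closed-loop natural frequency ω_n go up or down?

increase

ω_n = √(6·K_p), which grows with K_p.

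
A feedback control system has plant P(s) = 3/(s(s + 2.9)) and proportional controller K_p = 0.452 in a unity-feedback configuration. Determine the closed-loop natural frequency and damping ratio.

The closed-loop denominator is s(s+2.9) + 0.452·3 = s² + 2.9s + 1.356.
So ω_n² = 1.356 ⇒ ω_n = 1.164 rad/s, and ζ = 2.9/(2ω_n) = 1.25.

ω_n = 1.16 rad/s, ζ = 1.25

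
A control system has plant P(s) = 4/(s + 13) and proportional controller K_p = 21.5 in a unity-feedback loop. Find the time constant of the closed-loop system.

Closed-loop transfer function: T(s) = K_p·P(s)/(1 + K_p·P(s)) = 86/(s + 13 + 86) = 86/(s + 99).
Time constant τ = 1/99 = 0.0101 s.

τ = 0.0101 s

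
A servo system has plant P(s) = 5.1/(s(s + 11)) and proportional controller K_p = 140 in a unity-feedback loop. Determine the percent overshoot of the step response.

51.6%

The closed-loop denominator s² + 11s + 714 gives ω_n = √714 = 26.72 and ζ = 11/(2ω_n) = 0.2058.
%OS = 100·exp(−πζ/√(1−ζ²)) = 100·exp(−π·0.2058/√0.9576) = 51.6%.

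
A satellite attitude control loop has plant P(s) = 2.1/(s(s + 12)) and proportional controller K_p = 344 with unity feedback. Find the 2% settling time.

T_s ≈ 0.667 s

Closed-loop characteristic equation: s² + 12s + 722.4 = 0, so ω_n = 26.88 rad/s and ζ = 12/(2·26.88) = 0.2232.
2% settling time T_s ≈ 4/(ζω_n) = 4/6 = 0.667 s.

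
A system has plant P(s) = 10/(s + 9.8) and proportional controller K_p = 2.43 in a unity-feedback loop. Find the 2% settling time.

T_s ≈ 0.117 s

Closed-loop transfer function: T(s) = K_p·P(s)/(1 + K_p·P(s)) = 24.3/(s + 9.8 + 24.3) = 24.3/(s + 34.1).
Time constant τ = 1/34.1 = 0.02933 s, so the 2% settling time is about 4τ = 0.117 s.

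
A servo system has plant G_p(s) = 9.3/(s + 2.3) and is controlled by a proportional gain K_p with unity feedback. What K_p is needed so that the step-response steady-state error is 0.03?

The loop is type 0, so e_ss(step) = 1/(1 + K_pos) with K_pos = K_p·G_p(0).
G_p(0) = 4.043. Require 1/(1 + K_p·4.043) = 0.03, so 1 + 4.043·K_p = 33.33.
K_p = (33.33 − 1)/4.043 = 8.

K_p = 8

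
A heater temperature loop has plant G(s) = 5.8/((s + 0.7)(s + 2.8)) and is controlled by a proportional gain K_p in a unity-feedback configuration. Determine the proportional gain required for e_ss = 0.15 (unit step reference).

For a type-0 loop with proportional control, e_ss = 1/(1 + K_p·G(0)).
G(0) = 2.959. Require 1/(1 + K_p·2.959) = 0.15, so 1 + 2.959·K_p = 6.667.
K_p = (6.667 − 1)/2.959 = 1.91.

K_p = 1.91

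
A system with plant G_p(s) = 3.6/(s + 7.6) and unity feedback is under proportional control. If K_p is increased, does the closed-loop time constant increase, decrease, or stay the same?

decrease

The closed-loop bandwidth 7.6+K_p·3.6 grows with K_p, so τ shrinks.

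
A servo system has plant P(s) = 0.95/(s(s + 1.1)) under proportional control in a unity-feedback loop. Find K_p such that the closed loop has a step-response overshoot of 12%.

From %OS = 100·exp(−πζ/√(1−ζ²)) = 12%, ζ = −ln(0.12)/√(π²+ln²(0.12)) = 0.5594.
Characteristic equation s² + 1.1s + 0.95K_p = 0 gives ζ = 1.1/(2√(0.95K_p)).
Setting ζ = 0.5594: √(0.95K_p) = 1.1/(2·0.5594) = 0.9832, so K_p = 0.9666/0.95 = 1.02.

K_p = 1.02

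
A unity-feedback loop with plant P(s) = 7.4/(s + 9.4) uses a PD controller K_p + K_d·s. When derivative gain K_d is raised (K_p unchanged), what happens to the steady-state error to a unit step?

At s = 0 the derivative term contributes nothing: C(0) = K_p regardless of K_d, so K_pos = K_p·P(0) and e_ss are unchanged.

unchanged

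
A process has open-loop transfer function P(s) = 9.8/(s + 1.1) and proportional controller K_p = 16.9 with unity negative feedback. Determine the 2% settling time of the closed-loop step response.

Closed-loop transfer function: T(s) = K_p·P(s)/(1 + K_p·P(s)) = 165.6/(s + 1.1 + 165.6) = 165.6/(s + 166.7).
Time constant τ = 1/166.7 = 0.005998 s, so the 2% settling time is about 4τ = 0.024 s.

T_s ≈ 0.024 s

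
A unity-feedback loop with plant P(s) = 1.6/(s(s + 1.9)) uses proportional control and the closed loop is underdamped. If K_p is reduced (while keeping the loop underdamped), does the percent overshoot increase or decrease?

decrease

ζ = 1.9/(2√(1.6K_p)) rises as K_p falls; higher damping means less overshoot.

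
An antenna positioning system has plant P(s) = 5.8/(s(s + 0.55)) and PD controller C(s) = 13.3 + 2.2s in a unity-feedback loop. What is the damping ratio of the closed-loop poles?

ζ = 0.758

Forward path: (13.3 + 2.2s)·5.8/(s(s+0.55)). The closed-loop characteristic equation is s² + (0.55 + 5.8·2.2)s + 5.8·13.3 = 0.
That is s² + 13.31s + 77.14 = 0, so ω_n = 8.783 rad/s and ζ = 13.31/(2·8.783) = 0.7577.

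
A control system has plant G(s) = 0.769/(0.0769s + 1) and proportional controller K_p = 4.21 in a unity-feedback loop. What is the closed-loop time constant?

τ = 0.0181 s

Closed loop: T(s) = K_p·G/(1+K_p·G) = 3.237/(0.0769s + 1 + 3.237), with pole at s = −(1 + 3.237)/0.0769 = −55.1.
Closed-loop time constant τ = 1/55.1 = 0.0181 s.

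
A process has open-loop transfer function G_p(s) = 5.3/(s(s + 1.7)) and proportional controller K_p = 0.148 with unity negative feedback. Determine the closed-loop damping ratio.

ζ = 0.96

With unity feedback the closed-loop characteristic equation is s² + 1.7s + 0.148·5.3 = s² + 1.7s + 0.7844 = 0.
So ω_n² = 0.7844 ⇒ ω_n = 0.8857 rad/s, and ζ = 1.7/(2ω_n) = 0.96.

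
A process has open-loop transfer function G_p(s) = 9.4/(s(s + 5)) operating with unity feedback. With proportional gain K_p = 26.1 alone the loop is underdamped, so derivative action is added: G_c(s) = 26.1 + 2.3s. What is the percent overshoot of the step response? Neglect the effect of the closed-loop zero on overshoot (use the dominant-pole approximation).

Forward path: (26.1 + 2.3s)·9.4/(s(s+5)). The closed-loop characteristic equation is s² + (5 + 9.4·2.3)s + 9.4·26.1 = 0.
That is s² + 26.62s + 245.3 = 0, so ω_n = 15.66 rad/s and ζ = 26.62/(2·15.66) = 0.8498.
%OS = 100·exp(−πζ/√(1−ζ²)) = 0.632%.

0.632%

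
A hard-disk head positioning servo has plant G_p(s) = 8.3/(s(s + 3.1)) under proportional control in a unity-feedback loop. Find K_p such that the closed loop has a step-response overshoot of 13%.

K_p = 0.976

From %OS = 100·exp(−πζ/√(1−ζ²)) = 13%, ζ = −ln(0.13)/√(π²+ln²(0.13)) = 0.5446.
Characteristic equation s² + 3.1s + 8.3K_p = 0 gives ζ = 3.1/(2√(8.3K_p)).
Setting ζ = 0.5446: √(8.3K_p) = 3.1/(2·0.5446) = 2.846, so K_p = 8.099/8.3 = 0.976.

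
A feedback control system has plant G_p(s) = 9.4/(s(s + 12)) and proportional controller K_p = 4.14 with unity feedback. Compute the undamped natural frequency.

With unity feedback the closed-loop characteristic equation is s² + 12s + 4.14·9.4 = s² + 12s + 38.92 = 0.
Matching s² + 2ζω_n s + ω_n²: ω_n = √38.92 = 6.238 rad/s and 2ζω_n = 12, so ζ = 12/(2·6.238) = 0.962.

ω_n = 6.24 rad/s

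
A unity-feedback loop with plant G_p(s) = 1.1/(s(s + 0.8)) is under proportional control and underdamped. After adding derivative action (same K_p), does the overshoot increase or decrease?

decrease

With PD the characteristic equation becomes s² + (a + K·K_d)s + K·K_p = 0; the damping term grows, ζ rises, overshoot falls.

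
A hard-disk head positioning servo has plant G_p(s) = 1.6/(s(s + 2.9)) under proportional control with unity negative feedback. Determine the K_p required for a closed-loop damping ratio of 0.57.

K_p = 4.04

Closed-loop characteristic equation: s² + 2.9s + K_p·1.6 = 0.
So ω_n = √(1.6K_p) and 2ζω_n = 2.9, giving ζ = 2.9/(2√(1.6K_p)).
Setting ζ = 0.57: √(1.6K_p) = 2.9/(2·0.57) = 2.544, so K_p = 6.471/1.6 = 4.04.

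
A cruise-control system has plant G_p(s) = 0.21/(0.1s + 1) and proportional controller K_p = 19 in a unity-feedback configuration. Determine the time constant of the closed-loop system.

Closed loop: T(s) = K_p·G_p/(1+K_p·G_p) = 3.99/(0.1s + 1 + 3.99), with pole at s = −(1 + 3.99)/0.1 = −49.9.
Closed-loop time constant τ = 1/49.9 = 0.02 s.

τ = 0.02 s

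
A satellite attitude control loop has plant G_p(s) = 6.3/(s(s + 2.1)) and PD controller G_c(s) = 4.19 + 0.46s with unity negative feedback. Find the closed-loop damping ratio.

ζ = 0.486

Forward path: (4.19 + 0.46s)·6.3/(s(s+2.1)). The closed-loop characteristic equation is s² + (2.1 + 6.3·0.46)s + 6.3·4.19 = 0.
That is s² + 4.998s + 26.4 = 0, so ω_n = 5.138 rad/s and ζ = 4.998/(2·5.138) = 0.4864.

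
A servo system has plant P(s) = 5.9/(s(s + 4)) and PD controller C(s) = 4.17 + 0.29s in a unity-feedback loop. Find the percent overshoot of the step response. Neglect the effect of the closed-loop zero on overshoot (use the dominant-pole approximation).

Forward path: (4.17 + 0.29s)·5.9/(s(s+4)). The closed-loop characteristic equation is s² + (4 + 5.9·0.29)s + 5.9·4.17 = 0.
That is s² + 5.711s + 24.6 = 0, so ω_n = 4.96 rad/s and ζ = 5.711/(2·4.96) = 0.5757.
%OS = 100·exp(−πζ/√(1−ζ²)) = 10.9%.

10.9%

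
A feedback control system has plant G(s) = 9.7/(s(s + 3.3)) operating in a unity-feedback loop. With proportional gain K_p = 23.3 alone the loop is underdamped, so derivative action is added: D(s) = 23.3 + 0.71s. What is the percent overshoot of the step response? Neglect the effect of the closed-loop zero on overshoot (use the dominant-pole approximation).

Forward path: (23.3 + 0.71s)·9.7/(s(s+3.3)). The closed-loop characteristic equation is s² + (3.3 + 9.7·0.71)s + 9.7·23.3 = 0.
That is s² + 10.19s + 226 = 0, so ω_n = 15.03 rad/s and ζ = 10.19/(2·15.03) = 0.3388.
%OS = 100·exp(−πζ/√(1−ζ²)) = 32.3%.

32.3%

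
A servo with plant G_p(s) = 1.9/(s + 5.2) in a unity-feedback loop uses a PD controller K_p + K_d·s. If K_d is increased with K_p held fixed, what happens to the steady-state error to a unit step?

unchanged

K_d affects only the transient (the s-coefficient); the DC loop gain, and hence e_ss, depends only on K_p.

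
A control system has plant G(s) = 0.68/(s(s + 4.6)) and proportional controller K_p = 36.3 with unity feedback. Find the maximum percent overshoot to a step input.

Closed-loop characteristic equation: s² + 4.6s + 24.68 = 0, so ω_n = 4.968 rad/s and ζ = 4.6/(2·4.968) = 0.4629.
%OS = 100·exp(−πζ/√(1−ζ²)) = 100·exp(−π·0.4629/√0.7857) = 19.4%.

19.4%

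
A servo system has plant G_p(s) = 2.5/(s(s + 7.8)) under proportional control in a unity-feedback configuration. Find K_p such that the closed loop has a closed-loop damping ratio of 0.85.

Closed-loop characteristic equation: s² + 7.8s + K_p·2.5 = 0.
So ω_n = √(2.5K_p) and 2ζω_n = 7.8, giving ζ = 7.8/(2√(2.5K_p)).
Setting ζ = 0.85: √(2.5K_p) = 7.8/(2·0.85) = 4.588, so K_p = 21.05/2.5 = 8.42.

K_p = 8.42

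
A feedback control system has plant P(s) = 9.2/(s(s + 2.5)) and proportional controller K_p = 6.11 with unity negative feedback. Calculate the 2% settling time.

T_s ≈ 3.2 s

The closed-loop denominator s² + 2.5s + 56.21 gives ω_n = √56.21 = 7.497 and ζ = 2.5/(2ω_n) = 0.1667.
2% settling time T_s ≈ 4/(ζω_n) = 4/1.25 = 3.2 s.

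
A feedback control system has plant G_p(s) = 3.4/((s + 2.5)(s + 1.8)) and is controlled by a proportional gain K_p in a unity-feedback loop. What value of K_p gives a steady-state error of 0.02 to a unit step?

K_p = 64.9

The loop is type 0, so e_ss(step) = 1/(1 + K_pos) with K_pos = K_p·G_p(0).
G_p(0) = 0.7556. Require 1/(1 + K_p·0.7556) = 0.02, so 1 + 0.7556·K_p = 50.
K_p = (50 − 1)/0.7556 = 64.9.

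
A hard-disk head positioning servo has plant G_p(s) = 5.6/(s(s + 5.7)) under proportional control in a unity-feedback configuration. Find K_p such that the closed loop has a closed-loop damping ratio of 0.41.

K_p = 8.63

Closed-loop characteristic equation: s² + 5.7s + K_p·5.6 = 0.
So ω_n = √(5.6K_p) and 2ζω_n = 5.7, giving ζ = 5.7/(2√(5.6K_p)).
Setting ζ = 0.41: √(5.6K_p) = 5.7/(2·0.41) = 6.951, so K_p = 48.32/5.6 = 8.63.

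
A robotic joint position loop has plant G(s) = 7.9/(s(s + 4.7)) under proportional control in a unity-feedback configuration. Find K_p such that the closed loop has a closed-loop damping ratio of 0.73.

K_p = 1.31

Closed-loop characteristic equation: s² + 4.7s + K_p·7.9 = 0.
So ω_n = √(7.9K_p) and 2ζω_n = 4.7, giving ζ = 4.7/(2√(7.9K_p)).
Setting ζ = 0.73: √(7.9K_p) = 4.7/(2·0.73) = 3.219, so K_p = 10.36/7.9 = 1.31.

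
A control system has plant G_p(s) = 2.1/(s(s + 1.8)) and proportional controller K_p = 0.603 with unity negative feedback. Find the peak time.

T_p = 4.65 s

The closed-loop denominator s² + 1.8s + 1.266 gives ω_n = √1.266 = 1.125 and ζ = 1.8/(2ω_n) = 0.7998.
Damped frequency ω_d = ω_n√(1−ζ²) = 0.6755 rad/s, so peak time T_p = π/ω_d = 4.65 s.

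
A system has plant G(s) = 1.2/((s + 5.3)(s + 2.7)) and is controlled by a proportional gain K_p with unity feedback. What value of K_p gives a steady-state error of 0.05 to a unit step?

Steady-state error for a unit step on this type-0 loop is 1/(1 + K_p·G(0)).
G(0) = 0.08386. Require 1/(1 + K_p·0.08386) = 0.05, so 1 + 0.08386·K_p = 20.
K_p = (20 − 1)/0.08386 = 227.

K_p = 227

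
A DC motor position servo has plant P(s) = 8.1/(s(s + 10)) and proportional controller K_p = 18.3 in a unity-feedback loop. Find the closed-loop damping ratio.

1 + K_p·P(s) = 0 gives s² + 10s + 148.2 = 0.
So ω_n² = 148.2 ⇒ ω_n = 12.17 rad/s, and ζ = 10/(2ω_n) = 0.411.

ζ = 0.411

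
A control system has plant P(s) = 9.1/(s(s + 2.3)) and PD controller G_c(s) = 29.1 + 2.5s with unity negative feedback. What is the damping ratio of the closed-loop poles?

ζ = 0.77

Forward path: (29.1 + 2.5s)·9.1/(s(s+2.3)). The closed-loop characteristic equation is s² + (2.3 + 9.1·2.5)s + 9.1·29.1 = 0.
That is s² + 25.05s + 264.8 = 0, so ω_n = 16.27 rad/s and ζ = 25.05/(2·16.27) = 0.7697.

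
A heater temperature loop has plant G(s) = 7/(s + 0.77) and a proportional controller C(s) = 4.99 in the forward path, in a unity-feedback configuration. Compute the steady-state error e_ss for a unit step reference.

The loop is type 0. Static position error constant K_pos = C(0)·G(0) = 4.99·9.091 = 45.36.
Steady-state error to a unit step: e_ss = 1/(1+K_pos) = 1/46.36 = 0.0216.

0.0216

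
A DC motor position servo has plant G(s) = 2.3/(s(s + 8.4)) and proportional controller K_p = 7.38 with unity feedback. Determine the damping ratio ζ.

ζ = 1.02

1 + K_p·G(s) = 0 gives s² + 8.4s + 16.97 = 0.
So ω_n² = 16.97 ⇒ ω_n = 4.12 rad/s, and ζ = 8.4/(2ω_n) = 1.02.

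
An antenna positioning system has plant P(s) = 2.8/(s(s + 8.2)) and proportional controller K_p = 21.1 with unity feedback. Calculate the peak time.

The closed-loop denominator s² + 8.2s + 59.08 gives ω_n = √59.08 = 7.686 and ζ = 8.2/(2ω_n) = 0.5334.
Damped frequency ω_d = ω_n√(1−ζ²) = 6.502 rad/s, so peak time T_p = π/ω_d = 0.483 s.

T_p = 0.483 s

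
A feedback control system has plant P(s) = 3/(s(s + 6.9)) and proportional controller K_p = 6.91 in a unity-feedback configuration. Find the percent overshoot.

The closed-loop denominator s² + 6.9s + 20.73 gives ω_n = √20.73 = 4.553 and ζ = 6.9/(2ω_n) = 0.7577.
%OS = 100·exp(−πζ/√(1−ζ²)) = 100·exp(−π·0.7577/√0.4258) = 2.6%.

2.6%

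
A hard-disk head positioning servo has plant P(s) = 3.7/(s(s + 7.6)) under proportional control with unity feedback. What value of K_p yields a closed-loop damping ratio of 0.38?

K_p = 27

Closed-loop characteristic equation: s² + 7.6s + K_p·3.7 = 0.
So ω_n = √(3.7K_p) and 2ζω_n = 7.6, giving ζ = 7.6/(2√(3.7K_p)).
Setting ζ = 0.38: √(3.7K_p) = 7.6/(2·0.38) = 10, so K_p = 100/3.7 = 27.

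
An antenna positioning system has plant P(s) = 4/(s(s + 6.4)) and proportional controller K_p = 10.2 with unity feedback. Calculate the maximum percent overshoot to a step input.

The closed-loop denominator s² + 6.4s + 40.8 gives ω_n = √40.8 = 6.387 and ζ = 6.4/(2ω_n) = 0.501.
%OS = 100·exp(−πζ/√(1−ζ²)) = 100·exp(−π·0.501/√0.749) = 16.2%.

16.2%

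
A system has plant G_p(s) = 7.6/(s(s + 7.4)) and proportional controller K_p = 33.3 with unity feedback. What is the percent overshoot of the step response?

47.2%

The closed-loop denominator s² + 7.4s + 253.1 gives ω_n = √253.1 = 15.91 and ζ = 7.4/(2ω_n) = 0.2326.
%OS = 100·exp(−πζ/√(1−ζ²)) = 100·exp(−π·0.2326/√0.9459) = 47.2%.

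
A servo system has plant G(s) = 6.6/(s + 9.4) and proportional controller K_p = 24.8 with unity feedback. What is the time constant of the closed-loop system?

Closed-loop transfer function: T(s) = K_p·G(s)/(1 + K_p·G(s)) = 163.7/(s + 9.4 + 163.7) = 163.7/(s + 173.1).
Time constant τ = 1/173.1 = 0.00578 s.

τ = 0.00578 s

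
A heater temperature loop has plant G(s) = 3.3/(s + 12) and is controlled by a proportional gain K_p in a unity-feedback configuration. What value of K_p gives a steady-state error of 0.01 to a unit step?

K_p = 360

Steady-state error for a unit step on this type-0 loop is 1/(1 + K_p·G(0)).
G(0) = 0.275. Require 1/(1 + K_p·0.275) = 0.01, so 1 + 0.275·K_p = 100.
K_p = (100 − 1)/0.275 = 360.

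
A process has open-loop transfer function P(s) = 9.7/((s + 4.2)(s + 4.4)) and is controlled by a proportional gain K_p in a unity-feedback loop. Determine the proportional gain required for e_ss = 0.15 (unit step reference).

K_p = 10.8

For a type-0 loop with proportional control, e_ss = 1/(1 + K_p·P(0)).
P(0) = 0.5249. Require 1/(1 + K_p·0.5249) = 0.15, so 1 + 0.5249·K_p = 6.667.
K_p = (6.667 − 1)/0.5249 = 10.8.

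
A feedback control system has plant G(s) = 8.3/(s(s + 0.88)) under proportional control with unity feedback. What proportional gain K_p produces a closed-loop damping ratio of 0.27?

Closed-loop characteristic equation: s² + 0.88s + K_p·8.3 = 0.
So ω_n = √(8.3K_p) and 2ζω_n = 0.88, giving ζ = 0.88/(2√(8.3K_p)).
Setting ζ = 0.27: √(8.3K_p) = 0.88/(2·0.27) = 1.63, so K_p = 2.656/8.3 = 0.32.

K_p = 0.32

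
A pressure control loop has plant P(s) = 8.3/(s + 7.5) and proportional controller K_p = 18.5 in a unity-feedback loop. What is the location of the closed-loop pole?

Closed-loop transfer function: T(s) = K_p·P(s)/(1 + K_p·P(s)) = 153.6/(s + 7.5 + 153.6) = 153.6/(s + 161.1).
The closed-loop pole is at s = −161.1.

s = -161.1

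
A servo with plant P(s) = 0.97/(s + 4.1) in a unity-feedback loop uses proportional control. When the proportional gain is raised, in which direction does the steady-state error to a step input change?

decrease

The position error constant K_pos = K_p·P(0) grows with K_p, and e_ss = 1/(1+K_pos) falls.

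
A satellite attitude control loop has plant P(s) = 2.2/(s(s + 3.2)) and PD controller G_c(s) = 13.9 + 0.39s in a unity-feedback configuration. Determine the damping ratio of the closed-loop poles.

ζ = 0.367

Forward path: (13.9 + 0.39s)·2.2/(s(s+3.2)). The closed-loop characteristic equation is s² + (3.2 + 2.2·0.39)s + 2.2·13.9 = 0.
That is s² + 4.058s + 30.58 = 0, so ω_n = 5.53 rad/s and ζ = 4.058/(2·5.53) = 0.3669.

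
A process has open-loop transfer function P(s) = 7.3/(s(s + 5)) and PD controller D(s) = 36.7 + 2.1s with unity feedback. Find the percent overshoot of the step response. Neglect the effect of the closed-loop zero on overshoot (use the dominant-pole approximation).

Forward path: (36.7 + 2.1s)·7.3/(s(s+5)). The closed-loop characteristic equation is s² + (5 + 7.3·2.1)s + 7.3·36.7 = 0.
That is s² + 20.33s + 267.9 = 0, so ω_n = 16.37 rad/s and ζ = 20.33/(2·16.37) = 0.621.
%OS = 100·exp(−πζ/√(1−ζ²)) = 8.3%.

8.3%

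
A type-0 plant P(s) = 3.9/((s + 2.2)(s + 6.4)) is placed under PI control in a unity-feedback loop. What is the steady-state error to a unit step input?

The PI controller's integrator makes the forward path type 1, so e_ss to a step is zero.

0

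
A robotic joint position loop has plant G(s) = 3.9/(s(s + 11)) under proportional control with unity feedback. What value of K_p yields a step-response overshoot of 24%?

K_p = 45.3

From %OS = 100·exp(−πζ/√(1−ζ²)) = 24%, ζ = −ln(0.24)/√(π²+ln²(0.24)) = 0.4136.
Characteristic equation s² + 11s + 3.9K_p = 0 gives ζ = 11/(2√(3.9K_p)).
Setting ζ = 0.4136: √(3.9K_p) = 11/(2·0.4136) = 13.3, so K_p = 176.8/3.9 = 45.3.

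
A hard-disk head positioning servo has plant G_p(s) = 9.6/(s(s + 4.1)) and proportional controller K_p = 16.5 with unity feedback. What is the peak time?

From 1 + K_pG_p(s) = 0: s² + 4.1s + 158.4 = 0 ⇒ ω_n = 12.59, ζ = 0.1629.
Damped frequency ω_d = ω_n√(1−ζ²) = 12.42 rad/s, so peak time T_p = π/ω_d = 0.253 s.

T_p = 0.253 s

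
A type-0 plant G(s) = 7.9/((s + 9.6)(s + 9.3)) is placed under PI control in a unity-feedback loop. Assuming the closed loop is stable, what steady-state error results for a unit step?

The PI controller's integrator makes the forward path type 1, so e_ss to a step is zero.

0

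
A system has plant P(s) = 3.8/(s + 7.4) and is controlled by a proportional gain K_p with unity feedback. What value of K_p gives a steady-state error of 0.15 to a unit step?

For a type-0 loop with proportional control, e_ss = 1/(1 + K_p·P(0)).
P(0) = 0.5135. Require 1/(1 + K_p·0.5135) = 0.15, so 1 + 0.5135·K_p = 6.667.
K_p = (6.667 − 1)/0.5135 = 11.

K_p = 11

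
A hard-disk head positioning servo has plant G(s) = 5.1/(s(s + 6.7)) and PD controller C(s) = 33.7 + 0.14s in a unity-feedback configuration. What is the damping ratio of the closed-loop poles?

ζ = 0.283

Forward path: (33.7 + 0.14s)·5.1/(s(s+6.7)). The closed-loop characteristic equation is s² + (6.7 + 5.1·0.14)s + 5.1·33.7 = 0.
That is s² + 7.414s + 171.9 = 0, so ω_n = 13.11 rad/s and ζ = 7.414/(2·13.11) = 0.2828.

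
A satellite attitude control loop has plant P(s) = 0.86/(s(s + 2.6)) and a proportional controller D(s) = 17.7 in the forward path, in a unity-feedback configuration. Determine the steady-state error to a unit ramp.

The loop has one pole at the origin (type 1). Velocity error constant K_v = lim_{s→0} s·D(s)P(s) = 17.7·0.86/2.6 = 5.855.
Steady-state error to a unit ramp: e_ss = 1/K_v = 0.171.

0.171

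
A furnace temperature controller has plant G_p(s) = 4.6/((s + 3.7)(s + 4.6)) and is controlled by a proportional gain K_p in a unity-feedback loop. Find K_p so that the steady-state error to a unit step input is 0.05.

The loop is type 0, so e_ss(step) = 1/(1 + K_pos) with K_pos = K_p·G_p(0).
G_p(0) = 0.2703. Require 1/(1 + K_p·0.2703) = 0.05, so 1 + 0.2703·K_p = 20.
K_p = (20 − 1)/0.2703 = 70.3.

K_p = 70.3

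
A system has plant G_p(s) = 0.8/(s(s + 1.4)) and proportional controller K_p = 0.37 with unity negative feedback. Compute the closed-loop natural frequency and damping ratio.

ω_n = 0.544 rad/s, ζ = 1.29

1 + K_p·G_p(s) = 0 gives s² + 1.4s + 0.296 = 0.
Matching s² + 2ζω_n s + ω_n²: ω_n = √0.296 = 0.5441 rad/s and 2ζω_n = 1.4, so ζ = 1.4/(2·0.5441) = 1.29.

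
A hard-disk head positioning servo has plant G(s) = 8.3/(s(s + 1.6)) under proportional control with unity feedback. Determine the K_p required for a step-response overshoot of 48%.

From %OS = 100·exp(−πζ/√(1−ζ²)) = 48%, ζ = −ln(0.48)/√(π²+ln²(0.48)) = 0.2275.
Characteristic equation s² + 1.6s + 8.3K_p = 0 gives ζ = 1.6/(2√(8.3K_p)).
Setting ζ = 0.2275: √(8.3K_p) = 1.6/(2·0.2275) = 3.516, so K_p = 12.37/8.3 = 1.49.

K_p = 1.49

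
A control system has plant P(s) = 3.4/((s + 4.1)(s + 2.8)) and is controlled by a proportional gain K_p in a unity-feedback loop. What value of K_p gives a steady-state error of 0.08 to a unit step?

K_p = 38.8

Steady-state error for a unit step on this type-0 loop is 1/(1 + K_p·P(0)).
P(0) = 0.2962. Require 1/(1 + K_p·0.2962) = 0.08, so 1 + 0.2962·K_p = 12.5.
K_p = (12.5 − 1)/0.2962 = 38.8.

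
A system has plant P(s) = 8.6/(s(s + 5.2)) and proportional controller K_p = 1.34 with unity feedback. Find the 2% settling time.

The closed-loop denominator s² + 5.2s + 11.52 gives ω_n = √11.52 = 3.395 and ζ = 5.2/(2ω_n) = 0.7659.
2% settling time T_s ≈ 4/(ζω_n) = 4/2.6 = 1.54 s.

T_s ≈ 1.54 s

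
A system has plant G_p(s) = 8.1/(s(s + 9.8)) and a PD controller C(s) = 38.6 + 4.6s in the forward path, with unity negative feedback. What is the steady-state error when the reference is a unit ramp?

The loop has one pole at the origin (type 1). Velocity error constant K_v = lim_{s→0} s·C(s)G_p(s) = 38.6·8.1/9.8 = 31.9.
Steady-state error to a unit ramp: e_ss = 1/K_v = 0.0313.

0.0313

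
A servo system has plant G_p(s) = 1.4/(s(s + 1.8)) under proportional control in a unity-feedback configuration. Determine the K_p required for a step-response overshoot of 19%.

K_p = 2.65

From %OS = 100·exp(−πζ/√(1−ζ²)) = 19%, ζ = −ln(0.19)/√(π²+ln²(0.19)) = 0.4673.
Characteristic equation s² + 1.8s + 1.4K_p = 0 gives ζ = 1.8/(2√(1.4K_p)).
Setting ζ = 0.4673: √(1.4K_p) = 1.8/(2·0.4673) = 1.926, so K_p = 3.709/1.4 = 2.65.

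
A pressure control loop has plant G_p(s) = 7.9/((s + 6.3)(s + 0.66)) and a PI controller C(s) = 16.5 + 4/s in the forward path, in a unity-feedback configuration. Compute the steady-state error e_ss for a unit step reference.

The open loop C(s)G_p(s) has a pole at the origin (type 1), so the static position error constant is infinite and e_ss = 1/(1+∞) = 0.

0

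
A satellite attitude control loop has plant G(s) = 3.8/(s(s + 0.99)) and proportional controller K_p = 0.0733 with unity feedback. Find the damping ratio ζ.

The closed-loop denominator is s(s+0.99) + 0.0733·3.8 = s² + 0.99s + 0.2785.
Matching s² + 2ζω_n s + ω_n²: ω_n = √0.2785 = 0.5278 rad/s and 2ζω_n = 0.99, so ζ = 0.99/(2·0.5278) = 0.938.

ζ = 0.938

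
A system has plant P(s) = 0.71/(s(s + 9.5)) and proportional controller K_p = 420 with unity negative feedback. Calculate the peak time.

T_p = 0.189 s

The closed-loop denominator s² + 9.5s + 298.2 gives ω_n = √298.2 = 17.27 and ζ = 9.5/(2ω_n) = 0.2751.
Damped frequency ω_d = ω_n√(1−ζ²) = 16.6 rad/s, so peak time T_p = π/ω_d = 0.189 s.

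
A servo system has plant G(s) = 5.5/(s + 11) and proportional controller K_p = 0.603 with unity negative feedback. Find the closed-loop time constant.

τ = 0.0698 s

Closed-loop transfer function: T(s) = K_p·G(s)/(1 + K_p·G(s)) = 3.317/(s + 11 + 3.317) = 3.317/(s + 14.32).
Time constant τ = 1/14.32 = 0.0698 s.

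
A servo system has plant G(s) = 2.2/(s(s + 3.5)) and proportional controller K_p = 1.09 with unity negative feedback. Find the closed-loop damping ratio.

ζ = 1.13

1 + K_p·G(s) = 0 gives s² + 3.5s + 2.398 = 0.
So ω_n² = 2.398 ⇒ ω_n = 1.549 rad/s, and ζ = 3.5/(2ω_n) = 1.13.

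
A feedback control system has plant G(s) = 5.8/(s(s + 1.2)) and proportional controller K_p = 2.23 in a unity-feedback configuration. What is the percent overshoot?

The closed-loop denominator s² + 1.2s + 12.93 gives ω_n = √12.93 = 3.596 and ζ = 1.2/(2ω_n) = 0.1668.
%OS = 100·exp(−πζ/√(1−ζ²)) = 100·exp(−π·0.1668/√0.9722) = 58.8%.

58.8%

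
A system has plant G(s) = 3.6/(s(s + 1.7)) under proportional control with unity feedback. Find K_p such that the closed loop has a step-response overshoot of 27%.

From %OS = 100·exp(−πζ/√(1−ζ²)) = 27%, ζ = −ln(0.27)/√(π²+ln²(0.27)) = 0.3847.
Characteristic equation s² + 1.7s + 3.6K_p = 0 gives ζ = 1.7/(2√(3.6K_p)).
Setting ζ = 0.3847: √(3.6K_p) = 1.7/(2·0.3847) = 2.21, so K_p = 4.882/3.6 = 1.36.

K_p = 1.36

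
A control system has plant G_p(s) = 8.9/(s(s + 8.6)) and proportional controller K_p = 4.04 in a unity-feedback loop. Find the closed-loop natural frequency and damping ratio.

ω_n = 6 rad/s, ζ = 0.717

The closed-loop denominator is s(s+8.6) + 4.04·8.9 = s² + 8.6s + 35.96.
Matching s² + 2ζω_n s + ω_n²: ω_n = √35.96 = 5.996 rad/s and 2ζω_n = 8.6, so ζ = 8.6/(2·5.996) = 0.717.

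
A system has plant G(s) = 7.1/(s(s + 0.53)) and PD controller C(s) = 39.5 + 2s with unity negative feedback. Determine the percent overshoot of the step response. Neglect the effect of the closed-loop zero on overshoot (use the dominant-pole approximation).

Forward path: (39.5 + 2s)·7.1/(s(s+0.53)). The closed-loop characteristic equation is s² + (0.53 + 7.1·2)s + 7.1·39.5 = 0.
That is s² + 14.73s + 280.4 = 0, so ω_n = 16.75 rad/s and ζ = 14.73/(2·16.75) = 0.4398.
%OS = 100·exp(−πζ/√(1−ζ²)) = 21.5%.

21.5%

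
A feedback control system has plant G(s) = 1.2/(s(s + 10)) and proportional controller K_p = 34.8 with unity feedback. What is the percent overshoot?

2.16%

From 1 + K_pG(s) = 0: s² + 10s + 41.76 = 0 ⇒ ω_n = 6.462, ζ = 0.7737.
%OS = 100·exp(−πζ/√(1−ζ²)) = 100·exp(−π·0.7737/√0.4013) = 2.16%.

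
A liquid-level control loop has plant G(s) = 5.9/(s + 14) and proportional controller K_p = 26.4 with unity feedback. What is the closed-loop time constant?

Closed-loop transfer function: T(s) = K_p·G(s)/(1 + K_p·G(s)) = 155.8/(s + 14 + 155.8) = 155.8/(s + 169.8).
Time constant τ = 1/169.8 = 0.00589 s.

τ = 0.00589 s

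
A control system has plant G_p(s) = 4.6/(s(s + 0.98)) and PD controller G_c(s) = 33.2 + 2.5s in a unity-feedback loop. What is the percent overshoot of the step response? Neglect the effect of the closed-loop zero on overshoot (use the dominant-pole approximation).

Forward path: (33.2 + 2.5s)·4.6/(s(s+0.98)). The closed-loop characteristic equation is s² + (0.98 + 4.6·2.5)s + 4.6·33.2 = 0.
That is s² + 12.48s + 152.7 = 0, so ω_n = 12.36 rad/s and ζ = 12.48/(2·12.36) = 0.5049.
%OS = 100·exp(−πζ/√(1−ζ²)) = 15.9%.

15.9%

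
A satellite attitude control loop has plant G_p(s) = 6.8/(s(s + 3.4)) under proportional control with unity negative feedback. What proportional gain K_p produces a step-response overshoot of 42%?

K_p = 6

From %OS = 100·exp(−πζ/√(1−ζ²)) = 42%, ζ = −ln(0.42)/√(π²+ln²(0.42)) = 0.2662.
Characteristic equation s² + 3.4s + 6.8K_p = 0 gives ζ = 3.4/(2√(6.8K_p)).
Setting ζ = 0.2662: √(6.8K_p) = 3.4/(2·0.2662) = 6.387, so K_p = 40.79/6.8 = 6.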